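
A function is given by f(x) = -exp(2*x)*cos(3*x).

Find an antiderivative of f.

Since d/dx undoes antidifferentiation here, F'(x) = f(x) is required of F(x).
Check: d/dx[-3*exp(2*x)*sin(3*x)/13 - 2*exp(2*x)*cos(3*x)/13] = -exp(2*x)*cos(3*x) = f(x).

An antiderivative is F(x) = -3*exp(2*x)*sin(3*x)/13 - 2*exp(2*x)*cos(3*x)/13.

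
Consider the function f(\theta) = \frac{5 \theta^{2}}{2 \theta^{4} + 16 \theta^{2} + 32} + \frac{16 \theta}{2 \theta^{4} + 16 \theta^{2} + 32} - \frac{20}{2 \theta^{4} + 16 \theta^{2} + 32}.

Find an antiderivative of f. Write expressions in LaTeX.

Recognize the product-rule pattern: f = u'v + uv' with u = \frac{1}{\theta^{2} + 4}, v = - \frac{5 \theta}{2} - 4, so integration by parts undoes it.
Check: d/d\theta[\frac{- \frac{5 \theta}{2} - 4}{\theta^{2} + 4}] = \frac{5 \theta^{2} + 16 \theta - 20}{2 \theta^{4} + 16 \theta^{2} + 32}, which equals f(\theta).

An antiderivative is F(\theta) = \frac{- \frac{5 \theta}{2} - 4}{\theta^{2} + 4}.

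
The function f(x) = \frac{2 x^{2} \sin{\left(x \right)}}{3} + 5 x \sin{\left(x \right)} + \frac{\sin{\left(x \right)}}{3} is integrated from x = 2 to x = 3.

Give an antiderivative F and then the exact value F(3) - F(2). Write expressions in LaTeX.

Antiderivative: F(x) = - \frac{2 x^{2} \cos{\left(x \right)}}{3} + \frac{4 x \sin{\left(x \right)}}{3} - 5 x \cos{\left(x \right)} + 5 \sin{\left(x \right)} + \cos{\left(x \right)}; value = - \frac{23 \sin{\left(2 \right)}}{3} + \frac{35 \cos{\left(2 \right)}}{3} + 9 \sin{\left(3 \right)} - 20 \cos{\left(3 \right)}

The integrand splits into summands that can be handled one at a time.
F(x) = - \frac{2 x^{2} \cos{\left(x \right)}}{3} + \frac{4 x \sin{\left(x \right)}}{3} - 5 x \cos{\left(x \right)} + 5 \sin{\left(x \right)} + \cos{\left(x \right)} is an antiderivative of f.
Check: d/dx[- \frac{2 x^{2} \cos{\left(x \right)}}{3} + \frac{4 x \sin{\left(x \right)}}{3} - 5 x \cos{\left(x \right)} + 5 \sin{\left(x \right)} + \cos{\left(x \right)}] = \frac{2 x^{2} \sin{\left(x \right)}}{3} + 5 x \sin{\left(x \right)} + \frac{\sin{\left(x \right)}}{3} = f(x).
F(3) = 9 \sin{\left(3 \right)} - 20 \cos{\left(3 \right)}; F(2) = - \frac{35 \cos{\left(2 \right)}}{3} + \frac{23 \sin{\left(2 \right)}}{3}.
Integral = F(3) - F(2) = - \frac{23 \sin{\left(2 \right)}}{3} + \frac{35 \cos{\left(2 \right)}}{3} + 9 \sin{\left(3 \right)} - 20 \cos{\left(3 \right)}.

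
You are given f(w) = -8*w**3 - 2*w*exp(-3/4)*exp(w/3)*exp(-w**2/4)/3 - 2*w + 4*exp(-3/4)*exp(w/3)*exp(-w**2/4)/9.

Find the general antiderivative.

F(w) = -(48*w**4 + 24*w**2 - 32*exp(-3/4)*exp(w/3)*exp(-w**2/4) + 3)/24 + C

Integrate term by term and add the pieces.
Check: d/dw[-(48*w**4 + 24*w**2 - 32*exp(-3/4)*exp(w/3)*exp(-w**2/4) + 3)/24] = (-72*w**3*exp(3/4)*exp(w**2/4) - 6*w*exp(w/3) - 18*w*exp(3/4)*exp(w**2/4) + 4*exp(w/3))*exp(-3/4)*exp(-w**2/4)/9, which equals f(w).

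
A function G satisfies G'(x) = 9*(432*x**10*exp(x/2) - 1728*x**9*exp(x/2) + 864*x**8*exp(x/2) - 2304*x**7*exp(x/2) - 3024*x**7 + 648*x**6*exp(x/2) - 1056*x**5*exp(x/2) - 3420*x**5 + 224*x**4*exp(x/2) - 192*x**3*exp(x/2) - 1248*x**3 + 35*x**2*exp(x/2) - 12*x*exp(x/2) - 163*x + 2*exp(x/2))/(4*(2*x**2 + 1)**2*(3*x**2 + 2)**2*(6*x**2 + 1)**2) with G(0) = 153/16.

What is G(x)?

G(x) = (432*x**4*exp(x/2) + 288*x**2*exp(x/2) + 378*x**2 + 36*exp(x/2) + 117)/(288*x**6 + 384*x**4 + 152*x**2 + 16)

Recognize the product-rule pattern: G'(x) = u'v + uv' with u = 3/(4*(x**2/2 + 1/3)), v = exp(x/2) + 2/(4*x**2 + 2) + 3/(4*(2*x**2 + 1/3)), so integration by parts undoes it.
A general antiderivative is 3*(exp(x/2) + 2/(4*x**2 + 2) + 3/(4*(2*x**2 + 1/3)))/(4*(x**2/2 + 1/3)) + C.
The condition gives C = 153/16 - (153/16) = 0.
So G(x) = (432*x**4*exp(x/2) + 288*x**2*exp(x/2) + 378*x**2 + 36*exp(x/2) + 117)/(288*x**6 + 384*x**4 + 152*x**2 + 16).
Check: d/dx[(432*x**4*exp(x/2) + 288*x**2*exp(x/2) + 378*x**2 + 36*exp(x/2) + 117)/(288*x**6 + 384*x**4 + 152*x**2 + 16)] = (3888*x**10*exp(x/2) - 15552*x**9*exp(x/2) + 7776*x**8*exp(x/2) - 20736*x**7*exp(x/2) - 27216*x**7 + 5832*x**6*exp(x/2) - 9504*x**5*exp(x/2) - 30780*x**5 + 2016*x**4*exp(x/2) - 1728*x**3*exp(x/2) - 11232*x**3 + 315*x**2*exp(x/2) - 108*x*exp(x/2) - 1467*x + 18*exp(x/2))/(5184*x**12 + 13824*x**10 + 14688*x**8 + 7872*x**6 + 2212*x**4 + 304*x**2 + 16), which equals G'(x).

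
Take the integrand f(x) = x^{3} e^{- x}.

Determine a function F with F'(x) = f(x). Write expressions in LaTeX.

An antiderivative is F(x) = \left(- x^{3} - 3 x^{2} - 6 x - 6\right) e^{- x}.

f has the shape u'v + uv' for u = - x^{3} - 3 x^{2} - 6 x - 6 and v = e^{- x} — it is the derivative of the product u*v.
Check: d/dx[\left(- x^{3} - 3 x^{2} - 6 x - 6\right) e^{- x}] = x^{3} e^{- x} = f(x).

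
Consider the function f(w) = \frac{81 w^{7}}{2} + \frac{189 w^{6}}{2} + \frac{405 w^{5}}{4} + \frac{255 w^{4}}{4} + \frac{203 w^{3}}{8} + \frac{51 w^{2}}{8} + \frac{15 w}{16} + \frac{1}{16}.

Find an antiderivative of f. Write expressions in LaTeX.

f matches the chain-rule pattern g'(h)*h' with inner function h(w) = - \frac{3 w^{2}}{2} - w - \frac{1}{4}; substituting u = h(w) collapses the integral.
Check: d/dw[\frac{\left(- 6 w^{2} - 4 w - 1\right)^{4}}{256}] = \frac{81 w^{7}}{2} + \frac{189 w^{6}}{2} + \frac{405 w^{5}}{4} + \frac{255 w^{4}}{4} + \frac{203 w^{3}}{8} + \frac{51 w^{2}}{8} + \frac{15 w}{16} + \frac{1}{16} = f(w).

An antiderivative is F(w) = \frac{\left(- 6 w^{2} - 4 w - 1\right)^{4}}{256}.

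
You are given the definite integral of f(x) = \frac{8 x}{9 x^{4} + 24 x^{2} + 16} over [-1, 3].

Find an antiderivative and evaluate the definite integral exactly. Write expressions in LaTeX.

Antiderivative: F(x) = - \frac{4}{9 x^{2} + 12}; value = \frac{32}{217}

The substitution u = 3 x^{2} + 4 works: f is exactly (dF/du)*(du/dx) for that inner function.
F(x) = - \frac{4}{9 x^{2} + 12} is an antiderivative of f.
Check: d/dx[- \frac{4}{9 x^{2} + 12}] = \frac{8 x}{9 x^{4} + 24 x^{2} + 16} = f(x).
F(3) = - \frac{4}{93}; F(-1) = - \frac{4}{21}.
Integral = F(3) - F(-1) = \frac{32}{217}.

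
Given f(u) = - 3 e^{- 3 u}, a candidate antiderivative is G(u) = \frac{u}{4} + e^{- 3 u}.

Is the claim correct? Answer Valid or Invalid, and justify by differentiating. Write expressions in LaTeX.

Invalid: d/du[G] - f = \frac{1}{4}, which is not 0.

d/du[G] = \frac{\left(e^{3 u} - 12\right) e^{- 3 u}}{4}
d/du[G] - f(u) = \frac{1}{4} != 0.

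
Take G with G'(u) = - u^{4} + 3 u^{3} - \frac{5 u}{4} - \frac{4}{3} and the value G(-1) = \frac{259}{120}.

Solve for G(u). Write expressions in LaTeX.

Integrate term by term and add the pieces.
A general antiderivative is - \frac{u^{5}}{5} + \frac{3 u^{4}}{4} - \frac{5 u^{2}}{8} - \frac{4 u}{3} + C.
The condition gives C = \frac{259}{120} - (\frac{199}{120}) = \frac{1}{2}.
So G(u) = - \frac{u^{5}}{5} + \frac{3 u^{4}}{4} - \frac{5 u^{2}}{8} - \frac{4 u}{3} + \frac{1}{2}.
Check: d/du[- \frac{u^{5}}{5} + \frac{3 u^{4}}{4} - \frac{5 u^{2}}{8} - \frac{4 u}{3} + \frac{1}{2}] = - u^{4} + 3 u^{3} - \frac{5 u}{4} - \frac{4}{3} = G'(u).

G(u) = - \frac{u^{5}}{5} + \frac{3 u^{4}}{4} - \frac{5 u^{2}}{8} - \frac{4 u}{3} + \frac{1}{2}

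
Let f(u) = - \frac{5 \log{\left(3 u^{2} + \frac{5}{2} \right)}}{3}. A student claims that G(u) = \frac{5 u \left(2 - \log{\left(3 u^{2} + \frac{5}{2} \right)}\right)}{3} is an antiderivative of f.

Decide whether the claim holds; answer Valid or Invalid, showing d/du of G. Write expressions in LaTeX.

d/du[G] = \frac{- 30 u^{2} \log{\left(3 u^{2} + \frac{5}{2} \right)} - 25 \log{\left(3 u^{2} + \frac{5}{2} \right)} + 50}{18 u^{2} + 15}
d/du[G] - f(u) = \frac{50}{18 u^{2} + 15} != 0.

Invalid: d/du[G] - f = \frac{50}{18 u^{2} + 15}, which is not 0.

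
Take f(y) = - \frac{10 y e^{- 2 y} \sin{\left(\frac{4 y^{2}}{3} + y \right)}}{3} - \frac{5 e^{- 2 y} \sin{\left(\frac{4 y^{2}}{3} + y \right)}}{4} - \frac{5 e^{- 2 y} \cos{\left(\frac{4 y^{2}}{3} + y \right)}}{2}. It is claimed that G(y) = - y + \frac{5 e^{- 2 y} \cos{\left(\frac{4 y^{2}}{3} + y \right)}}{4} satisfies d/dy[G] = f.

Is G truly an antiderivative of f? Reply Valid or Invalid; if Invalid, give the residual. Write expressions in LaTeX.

Invalid: d/dy[G] - f = -1, which is not 0.

d/dy[G] = \frac{\left(- 40 y \sin{\left(\frac{4 y^{2}}{3} + y \right)} - 12 e^{2 y} - 15 \sin{\left(\frac{4 y^{2}}{3} + y \right)} - 30 \cos{\left(\frac{4 y^{2}}{3} + y \right)}\right) e^{- 2 y}}{12}
d/dy[G] - f(y) = -1 != 0.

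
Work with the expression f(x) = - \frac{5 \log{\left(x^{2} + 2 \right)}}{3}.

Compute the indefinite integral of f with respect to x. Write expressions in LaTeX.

F(x) = - \frac{5 x \log{\left(x^{2} + 2 \right)}}{3} + \frac{10 x}{3} - \frac{10 \sqrt{2} \operatorname{atan}{\left(\frac{\sqrt{2} x}{2} \right)}}{3} + C

Check any antiderivative F(x) by computing F'(x) and comparing it with f(x).
Check: d/dx[- \frac{5 x \log{\left(x^{2} + 2 \right)}}{3} + \frac{10 x}{3} - \frac{10 \sqrt{2} \operatorname{atan}{\left(\frac{\sqrt{2} x}{2} \right)}}{3}] = - \frac{5 \log{\left(x^{2} + 2 \right)}}{3} = f(x).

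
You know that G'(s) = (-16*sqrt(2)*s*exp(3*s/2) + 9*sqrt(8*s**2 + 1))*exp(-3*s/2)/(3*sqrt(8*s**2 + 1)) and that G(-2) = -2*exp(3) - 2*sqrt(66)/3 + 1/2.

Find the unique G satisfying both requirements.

G(s) = (-4*sqrt(2)*sqrt(8*s**2 + 1)*exp(3*s/2) + 3*exp(3*s/2) - 12)*exp(-3*s/2)/6

A first test for any G(s): its s-derivative must equal the given G'(s).
A general antiderivative is -4*sqrt(4*s**2 + 1/2)/3 - 2*exp(-3*s/2) + C.
The condition gives C = -2*exp(3) - 2*sqrt(66)/3 + 1/2 - (-2*exp(3) - 2*sqrt(66)/3) = 1/2.
So G(s) = (-4*sqrt(2)*sqrt(8*s**2 + 1)*exp(3*s/2) + 3*exp(3*s/2) - 12)*exp(-3*s/2)/6.
Check: d/ds[(-4*sqrt(2)*sqrt(8*s**2 + 1)*exp(3*s/2) + 3*exp(3*s/2) - 12)*exp(-3*s/2)/6] = (-16*sqrt(2)*s*exp(3*s/2) + 9*sqrt(8*s**2 + 1))*exp(-3*s/2)/(3*sqrt(8*s**2 + 1)) = G'(s).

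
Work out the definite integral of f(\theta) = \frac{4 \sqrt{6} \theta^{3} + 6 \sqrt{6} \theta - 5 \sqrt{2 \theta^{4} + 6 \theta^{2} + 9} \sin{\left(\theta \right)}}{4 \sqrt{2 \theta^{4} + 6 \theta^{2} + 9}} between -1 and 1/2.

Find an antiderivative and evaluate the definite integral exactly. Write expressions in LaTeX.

Antiderivative: F(\theta) = \frac{\sqrt{6} \sqrt{2 \theta^{4} + 6 \theta^{2} + 9} + 5 \cos{\left(\theta \right)}}{4}; value = - \frac{\sqrt{102}}{4} - \frac{5 \cos{\left(1 \right)}}{4} + \frac{5 \cos{\left(\frac{1}{2} \right)}}{4} + \frac{\sqrt{255}}{8}

Whatever form F(\theta) takes, F'(\theta) = f(\theta) is non-negotiable.
F(\theta) = \frac{\sqrt{6} \sqrt{2 \theta^{4} + 6 \theta^{2} + 9} + 5 \cos{\left(\theta \right)}}{4} is an antiderivative of f.
Check: d/d\theta[\frac{\sqrt{6} \sqrt{2 \theta^{4} + 6 \theta^{2} + 9} + 5 \cos{\left(\theta \right)}}{4}] = \frac{4 \sqrt{6} \theta^{3} + 6 \sqrt{6} \theta - 5 \sqrt{2 \theta^{4} + 6 \theta^{2} + 9} \sin{\left(\theta \right)}}{4 \sqrt{2 \theta^{4} + 6 \theta^{2} + 9}} = f(\theta).
F(1/2) = \frac{5 \cos{\left(\frac{1}{2} \right)}}{4} + \frac{\sqrt{255}}{8}; F(-1) = \frac{5 \cos{\left(1 \right)}}{4} + \frac{\sqrt{102}}{4}.
Integral = F(1/2) - F(-1) = - \frac{\sqrt{102}}{4} - \frac{5 \cos{\left(1 \right)}}{4} + \frac{5 \cos{\left(\frac{1}{2} \right)}}{4} + \frac{\sqrt{255}}{8}.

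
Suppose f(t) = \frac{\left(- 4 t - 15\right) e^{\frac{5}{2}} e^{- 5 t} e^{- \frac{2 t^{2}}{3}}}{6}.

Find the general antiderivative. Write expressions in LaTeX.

The substitution u = - \frac{2 t^{2}}{3} - 5 t + \frac{5}{2} works: f is exactly (dF/du)*(du/dt) for that inner function.
Check: d/dt[\frac{e^{- \frac{2 t^{2}}{3} - 5 t + \frac{5}{2}}}{2}] = \frac{\left(- 4 t - 15\right) e^{\frac{5}{2}} e^{- 5 t} e^{- \frac{2 t^{2}}{3}}}{6} = f(t).

F(t) = \frac{e^{- \frac{2 t^{2}}{3} - 5 t + \frac{5}{2}}}{2} + C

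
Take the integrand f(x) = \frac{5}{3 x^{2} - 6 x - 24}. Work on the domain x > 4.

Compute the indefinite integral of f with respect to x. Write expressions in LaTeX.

F(x) = - \frac{5 \left(- \log{\left(x - 4 \right)} + \log{\left(x + 2 \right)}\right)}{18} + C

The denominator factors as 3 \left(x - 4\right) \left(x + 2\right); partial fractions split f into directly integrable pieces: - \frac{5}{18 \left(x + 2\right)} + \frac{5}{18 \left(x - 4\right)}.
Check: d/dx[- \frac{5 \left(- \log{\left(x - 4 \right)} + \log{\left(x + 2 \right)}\right)}{18}] = \frac{5}{3 x^{2} - 6 x - 24} = f(x).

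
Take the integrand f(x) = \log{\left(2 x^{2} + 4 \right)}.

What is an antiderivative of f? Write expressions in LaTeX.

An antiderivative is F(x) = x \log{\left(2 x^{2} + 4 \right)} - 2 x + 2 \sqrt{2} \operatorname{atan}{\left(\frac{\sqrt{2} x}{2} \right)}.

Differentiate the proposed F(x) back; it has to land on f(x) exactly.
Check: d/dx[x \log{\left(2 x^{2} + 4 \right)} - 2 x + 2 \sqrt{2} \operatorname{atan}{\left(\frac{\sqrt{2} x}{2} \right)}] = \log{\left(x^{2} + 2 \right)} + \log{\left(2 \right)}, which equals f(x).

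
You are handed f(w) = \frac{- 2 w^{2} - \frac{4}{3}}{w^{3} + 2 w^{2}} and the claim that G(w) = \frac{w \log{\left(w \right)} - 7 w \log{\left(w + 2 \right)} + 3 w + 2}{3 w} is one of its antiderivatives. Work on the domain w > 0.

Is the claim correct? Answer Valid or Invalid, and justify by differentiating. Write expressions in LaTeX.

Valid: G'(w) = f(w).

d/dw[G] = \frac{- 6 w^{2} - 4}{3 w^{3} + 6 w^{2}}
This equals f(w) exactly, so the claim holds.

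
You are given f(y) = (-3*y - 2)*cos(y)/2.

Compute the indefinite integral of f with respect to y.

F(y) = -3*y*sin(y)/2 - sin(y) - 3*cos(y)/2 + C

Whatever form F(y) takes, F'(y) = f(y) is non-negotiable.
Check: d/dy[-3*y*sin(y)/2 - sin(y) - 3*cos(y)/2] = -3*y*cos(y)/2 - cos(y), which equals f(y).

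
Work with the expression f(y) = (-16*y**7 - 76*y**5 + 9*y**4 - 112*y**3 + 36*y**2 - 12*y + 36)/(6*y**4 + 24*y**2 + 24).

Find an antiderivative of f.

An antiderivative F(y) passes only if d/dy[F] lands on f(y) exactly.
Check: d/dy[-2*y**4/3 - y**2 + 3*y/2 - 3/(y**2 + 2)] = (-16*y**7 - 76*y**5 + 9*y**4 - 112*y**3 + 36*y**2 - 12*y + 36)/(6*y**4 + 24*y**2 + 24) = f(y).

An antiderivative is F(y) = -2*y**4/3 - y**2 + 3*y/2 - 3/(y**2 + 2).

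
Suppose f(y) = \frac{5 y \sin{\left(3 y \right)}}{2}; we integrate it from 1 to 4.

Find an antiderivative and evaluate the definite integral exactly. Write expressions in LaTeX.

A first test for any F(y): its y-derivative must equal f(y) identically.
F(y) = \frac{5 \left(- 3 y \cos{\left(3 y \right)} + \sin{\left(3 y \right)}\right)}{18} is an antiderivative of f.
Check: d/dy[\frac{5 \left(- 3 y \cos{\left(3 y \right)} + \sin{\left(3 y \right)}\right)}{18}] = \frac{5 y \sin{\left(3 y \right)}}{2} = f(y).
F(4) = - \frac{10 \cos{\left(12 \right)}}{3} + \frac{5 \sin{\left(12 \right)}}{18}; F(1) = \frac{5 \sin{\left(3 \right)}}{18} - \frac{5 \cos{\left(3 \right)}}{6}.
Integral = F(4) - F(1) = - \frac{10 \cos{\left(12 \right)}}{3} + \frac{5 \cos{\left(3 \right)}}{6} + \frac{5 \sin{\left(12 \right)}}{18} - \frac{5 \sin{\left(3 \right)}}{18}.

Antiderivative: F(y) = \frac{5 \left(- 3 y \cos{\left(3 y \right)} + \sin{\left(3 y \right)}\right)}{18}; value = - \frac{10 \cos{\left(12 \right)}}{3} + \frac{5 \cos{\left(3 \right)}}{6} + \frac{5 \sin{\left(12 \right)}}{18} - \frac{5 \sin{\left(3 \right)}}{18}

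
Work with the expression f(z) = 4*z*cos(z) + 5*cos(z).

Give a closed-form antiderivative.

The integrand splits into summands that can be handled one at a time.
Check: d/dz[4*z*sin(z) + 5*sin(z) + 4*cos(z)] = 4*z*cos(z) + 5*cos(z) = f(z).

An antiderivative is F(z) = 4*z*sin(z) + 5*sin(z) + 4*cos(z).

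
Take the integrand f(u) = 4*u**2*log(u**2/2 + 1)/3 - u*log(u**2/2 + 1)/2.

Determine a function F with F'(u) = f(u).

Integrate term by term and add the pieces.
Check: d/du[(48*u**3*log(u**2/2 + 1) - 32*u**3 - 27*u**2*log(u**2/2 + 1) + 27*u**2 + 192*u - 54*log(u**2 + 2) - 192*sqrt(2)*atan(sqrt(2)*u/2))/108] = 4*u**2*log(u**2/2 + 1)/3 - u*log(u**2/2 + 1)/2 = f(u).

An antiderivative is F(u) = (48*u**3*log(u**2/2 + 1) - 32*u**3 - 27*u**2*log(u**2/2 + 1) + 27*u**2 + 192*u - 54*log(u**2 + 2) - 192*sqrt(2)*atan(sqrt(2)*u/2))/108.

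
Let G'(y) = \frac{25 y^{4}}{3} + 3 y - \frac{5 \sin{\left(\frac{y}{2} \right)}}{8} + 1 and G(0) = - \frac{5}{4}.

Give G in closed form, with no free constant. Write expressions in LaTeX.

G(y) = \frac{5 y^{5}}{3} + \frac{3 y^{2}}{2} + y + \frac{5 \cos{\left(\frac{y}{2} \right)}}{4} - \frac{5}{2}

Integrate term by term and add the pieces.
A general antiderivative is \frac{5 y^{5}}{3} + \frac{3 y^{2}}{2} + y + \frac{5 \cos{\left(\frac{y}{2} \right)}}{4} - 3 + C.
The condition gives C = - \frac{5}{4} - (- \frac{7}{4}) = \frac{1}{2}.
So G(y) = \frac{5 y^{5}}{3} + \frac{3 y^{2}}{2} + y + \frac{5 \cos{\left(\frac{y}{2} \right)}}{4} - \frac{5}{2}.
Check: d/dy[\frac{5 y^{5}}{3} + \frac{3 y^{2}}{2} + y + \frac{5 \cos{\left(\frac{y}{2} \right)}}{4} - \frac{5}{2}] = \frac{25 y^{4}}{3} + 3 y - \frac{5 \sin{\left(\frac{y}{2} \right)}}{8} + 1 = G'(y).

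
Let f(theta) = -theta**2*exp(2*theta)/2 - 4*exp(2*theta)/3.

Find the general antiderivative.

f has the shape u'v + uv' for u = -theta**2/4 + theta/4 - 19/24 and v = exp(2*theta) — it is the derivative of the product u*v.
Check: d/dtheta[(-6*theta**2 + 6*theta - 19)*exp(2*theta)/24] = -theta**2*exp(2*theta)/2 - 4*exp(2*theta)/3 = f(theta).

F(theta) = (-6*theta**2 + 6*theta - 19)*exp(2*theta)/24 + C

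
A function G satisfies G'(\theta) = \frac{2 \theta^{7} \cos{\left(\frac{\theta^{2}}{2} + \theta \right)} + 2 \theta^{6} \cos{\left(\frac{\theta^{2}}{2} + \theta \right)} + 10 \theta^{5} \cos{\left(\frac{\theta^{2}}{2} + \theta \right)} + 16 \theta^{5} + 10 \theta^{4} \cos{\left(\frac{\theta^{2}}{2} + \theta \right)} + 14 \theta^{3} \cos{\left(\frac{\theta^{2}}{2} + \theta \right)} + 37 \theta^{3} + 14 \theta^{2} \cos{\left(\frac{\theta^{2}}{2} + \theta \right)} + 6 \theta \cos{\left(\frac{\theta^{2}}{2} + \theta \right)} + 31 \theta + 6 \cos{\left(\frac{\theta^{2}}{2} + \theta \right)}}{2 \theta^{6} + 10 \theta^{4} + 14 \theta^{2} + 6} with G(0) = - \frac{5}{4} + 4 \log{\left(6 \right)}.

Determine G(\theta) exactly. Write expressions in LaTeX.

A candidate passes only if d/d\theta[G] lands on the given G'(\theta) exactly.
A general antiderivative is 4 \log{\left(2 \theta^{2} + 6 \right)} + \sin{\left(\frac{\theta^{2}}{2} + \theta \right)} - \frac{5}{2 \left(2 \theta^{2} + 2\right)} + C.
The condition gives C = - \frac{5}{4} + 4 \log{\left(6 \right)} - (- \frac{5}{4} + 4 \log{\left(6 \right)}) = 0.
So G(\theta) = 4 \log{\left(2 \theta^{2} + 6 \right)} + \sin{\left(\frac{\theta^{2}}{2} + \theta \right)} - \frac{5}{4 \theta^{2} + 4}.
Check: d/d\theta[4 \log{\left(2 \theta^{2} + 6 \right)} + \sin{\left(\frac{\theta^{2}}{2} + \theta \right)} - \frac{5}{4 \theta^{2} + 4}] = \frac{2 \theta^{7} \cos{\left(\frac{\theta^{2}}{2} + \theta \right)} + 2 \theta^{6} \cos{\left(\frac{\theta^{2}}{2} + \theta \right)} + 10 \theta^{5} \cos{\left(\frac{\theta^{2}}{2} + \theta \right)} + 16 \theta^{5} + 10 \theta^{4} \cos{\left(\frac{\theta^{2}}{2} + \theta \right)} + 14 \theta^{3} \cos{\left(\frac{\theta^{2}}{2} + \theta \right)} + 37 \theta^{3} + 14 \theta^{2} \cos{\left(\frac{\theta^{2}}{2} + \theta \right)} + 6 \theta \cos{\left(\frac{\theta^{2}}{2} + \theta \right)} + 31 \theta + 6 \cos{\left(\frac{\theta^{2}}{2} + \theta \right)}}{2 \theta^{6} + 10 \theta^{4} + 14 \theta^{2} + 6} = G'(\theta).

G(\theta) = 4 \log{\left(2 \theta^{2} + 6 \right)} + \sin{\left(\frac{\theta^{2}}{2} + \theta \right)} - \frac{5}{4 \theta^{2} + 4}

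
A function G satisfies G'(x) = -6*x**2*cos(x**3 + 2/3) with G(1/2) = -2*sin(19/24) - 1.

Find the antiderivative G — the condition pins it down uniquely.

G'(x) matches the chain-rule pattern g'(h)*h' with inner function h(x) = x**3 + 2/3; substituting u = h(x) collapses the integral.
A general antiderivative is -2*sin(x**3 + 2/3) + C.
The condition gives C = -2*sin(19/24) - 1 - (-2*sin(19/24)) = -1.
So G(x) = -2*sin(x**3 + 2/3) - 1.
Check: d/dx[-2*sin(x**3 + 2/3) - 1] = -6*x**2*cos(x**3 + 2/3) = G'(x).

G(x) = -2*sin(x**3 + 2/3) - 1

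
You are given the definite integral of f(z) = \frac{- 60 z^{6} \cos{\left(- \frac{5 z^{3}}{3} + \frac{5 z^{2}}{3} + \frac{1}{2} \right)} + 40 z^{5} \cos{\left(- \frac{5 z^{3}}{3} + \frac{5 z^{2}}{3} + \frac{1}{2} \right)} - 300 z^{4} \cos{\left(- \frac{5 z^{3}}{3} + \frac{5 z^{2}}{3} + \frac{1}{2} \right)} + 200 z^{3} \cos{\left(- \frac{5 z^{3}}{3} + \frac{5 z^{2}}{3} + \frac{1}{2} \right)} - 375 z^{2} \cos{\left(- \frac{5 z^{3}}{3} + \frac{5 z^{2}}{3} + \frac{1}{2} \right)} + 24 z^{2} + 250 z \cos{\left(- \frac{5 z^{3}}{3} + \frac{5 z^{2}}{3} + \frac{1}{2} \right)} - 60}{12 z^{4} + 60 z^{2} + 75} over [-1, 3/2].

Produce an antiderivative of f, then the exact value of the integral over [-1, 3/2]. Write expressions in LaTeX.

Antiderivative: F(z) = \frac{- 4 z + \left(2 z^{2} + 5\right) \sin{\left(- \frac{5 z^{3}}{3} + \frac{5 z^{2}}{3} + \frac{1}{2} \right)}}{2 z^{2} + 5}; value = - \frac{160}{133} - \sin{\left(\frac{11}{8} \right)} - \sin{\left(\frac{23}{6} \right)}

A first test for any F(z): its z-derivative must equal f(z) identically.
F(z) = \frac{- 4 z + \left(2 z^{2} + 5\right) \sin{\left(- \frac{5 z^{3}}{3} + \frac{5 z^{2}}{3} + \frac{1}{2} \right)}}{2 z^{2} + 5} is an antiderivative of f.
Check: d/dz[\frac{- 4 z + \left(2 z^{2} + 5\right) \sin{\left(- \frac{5 z^{3}}{3} + \frac{5 z^{2}}{3} + \frac{1}{2} \right)}}{2 z^{2} + 5}] = \frac{- 60 z^{6} \cos{\left(- \frac{5 z^{3}}{3} + \frac{5 z^{2}}{3} + \frac{1}{2} \right)} + 40 z^{5} \cos{\left(- \frac{5 z^{3}}{3} + \frac{5 z^{2}}{3} + \frac{1}{2} \right)} - 300 z^{4} \cos{\left(- \frac{5 z^{3}}{3} + \frac{5 z^{2}}{3} + \frac{1}{2} \right)} + 200 z^{3} \cos{\left(- \frac{5 z^{3}}{3} + \frac{5 z^{2}}{3} + \frac{1}{2} \right)} - 375 z^{2} \cos{\left(- \frac{5 z^{3}}{3} + \frac{5 z^{2}}{3} + \frac{1}{2} \right)} + 24 z^{2} + 250 z \cos{\left(- \frac{5 z^{3}}{3} + \frac{5 z^{2}}{3} + \frac{1}{2} \right)} - 60}{12 z^{4} + 60 z^{2} + 75} = f(z).
F(3/2) = - \sin{\left(\frac{11}{8} \right)} - \frac{12}{19}; F(-1) = \sin{\left(\frac{23}{6} \right)} + \frac{4}{7}.
Integral = F(3/2) - F(-1) = - \frac{160}{133} - \sin{\left(\frac{11}{8} \right)} - \sin{\left(\frac{23}{6} \right)}.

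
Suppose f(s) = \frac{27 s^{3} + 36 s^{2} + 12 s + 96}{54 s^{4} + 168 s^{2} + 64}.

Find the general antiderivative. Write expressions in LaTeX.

F(s) = \frac{\log{\left(\frac{s^{2}}{2} + \frac{4}{3} \right)}}{4} + \operatorname{atan}{\left(\frac{3 s}{2} \right)} + C

Whatever form F(s) takes, F'(s) = f(s) is non-negotiable.
Check: d/ds[\frac{\log{\left(\frac{s^{2}}{2} + \frac{4}{3} \right)}}{4} + \operatorname{atan}{\left(\frac{3 s}{2} \right)}] = \frac{27 s^{3} + 36 s^{2} + 12 s + 96}{54 s^{4} + 168 s^{2} + 64} = f(s).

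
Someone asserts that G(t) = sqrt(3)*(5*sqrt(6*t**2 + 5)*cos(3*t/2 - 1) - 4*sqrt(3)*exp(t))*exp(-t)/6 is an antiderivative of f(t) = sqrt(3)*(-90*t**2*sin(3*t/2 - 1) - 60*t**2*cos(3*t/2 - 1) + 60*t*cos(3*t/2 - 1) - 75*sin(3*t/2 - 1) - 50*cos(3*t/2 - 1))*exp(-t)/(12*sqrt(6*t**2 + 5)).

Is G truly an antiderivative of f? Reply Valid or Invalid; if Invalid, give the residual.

d/dt[G] = (-90*sqrt(3)*t**2*sin(3*t/2 - 1) - 60*sqrt(3)*t**2*cos(3*t/2 - 1) + 60*sqrt(3)*t*cos(3*t/2 - 1) - 75*sqrt(3)*sin(3*t/2 - 1) - 50*sqrt(3)*cos(3*t/2 - 1))*exp(-t)/(12*sqrt(6*t**2 + 5))
This equals f(t) exactly, so the claim holds.

Valid - differentiating G returns exactly f.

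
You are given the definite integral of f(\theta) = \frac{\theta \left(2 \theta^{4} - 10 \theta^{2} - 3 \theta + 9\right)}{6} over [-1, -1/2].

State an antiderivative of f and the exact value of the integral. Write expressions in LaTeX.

Antiderivative: F(\theta) = \frac{\theta^{6}}{18} - \frac{5 \theta^{4}}{12} - \frac{\theta^{3}}{6} + \frac{3 \theta^{2}}{4}; value = - \frac{143}{384}

A candidate is checked by its d/d\theta: the result must match f(\theta).
F(\theta) = \frac{\theta^{6}}{18} - \frac{5 \theta^{4}}{12} - \frac{\theta^{3}}{6} + \frac{3 \theta^{2}}{4} is an antiderivative of f.
Check: d/d\theta[\frac{\theta^{6}}{18} - \frac{5 \theta^{4}}{12} - \frac{\theta^{3}}{6} + \frac{3 \theta^{2}}{4}] = \frac{\theta^{5}}{3} - \frac{5 \theta^{3}}{3} - \frac{\theta^{2}}{2} + \frac{3 \theta}{2}, which equals f(\theta).
F(-1/2) = \frac{211}{1152}; F(-1) = \frac{5}{9}.
Integral = F(-1/2) - F(-1) = - \frac{143}{384}.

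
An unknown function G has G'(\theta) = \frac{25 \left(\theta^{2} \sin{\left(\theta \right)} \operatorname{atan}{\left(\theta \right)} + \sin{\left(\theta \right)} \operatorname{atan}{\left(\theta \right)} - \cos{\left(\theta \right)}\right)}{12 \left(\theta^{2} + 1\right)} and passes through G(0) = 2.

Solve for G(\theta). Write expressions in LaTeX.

G(\theta) = - \frac{25 \cos{\left(\theta \right)} \operatorname{atan}{\left(\theta \right)} - 24}{12}

Recognize the product-rule pattern: G'(\theta) = u'v + uv' with u = - \frac{25 \operatorname{atan}{\left(\theta \right)}}{12}, v = \cos{\left(\theta \right)}, so integration by parts undoes it.
A general antiderivative is - \frac{25 \cos{\left(\theta \right)} \operatorname{atan}{\left(\theta \right)}}{12} + C.
The condition gives C = 2 - (0) = 2.
So G(\theta) = - \frac{25 \cos{\left(\theta \right)} \operatorname{atan}{\left(\theta \right)} - 24}{12}.
Check: d/d\theta[- \frac{25 \cos{\left(\theta \right)} \operatorname{atan}{\left(\theta \right)} - 24}{12}] = \frac{25 \theta^{2} \sin{\left(\theta \right)} \operatorname{atan}{\left(\theta \right)} + 25 \sin{\left(\theta \right)} \operatorname{atan}{\left(\theta \right)} - 25 \cos{\left(\theta \right)}}{12 \theta^{2} + 12}, which equals G'(\theta).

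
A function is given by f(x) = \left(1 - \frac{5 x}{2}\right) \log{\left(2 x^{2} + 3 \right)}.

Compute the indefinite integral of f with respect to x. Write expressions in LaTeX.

F(x) = \frac{10 x^{2} + 2 x \left(4 - 5 x\right) \log{\left(2 x^{2} + 3 \right)} - 16 x - 15 \log{\left(x^{2} + \frac{3}{2} \right)} + 8 \sqrt{6} \operatorname{atan}{\left(\frac{\sqrt{6} x}{3} \right)}}{8} + C

Check any antiderivative F(x) by computing F'(x) and comparing it with f(x).
Check: d/dx[\frac{10 x^{2} + 2 x \left(4 - 5 x\right) \log{\left(2 x^{2} + 3 \right)} - 16 x - 15 \log{\left(x^{2} + \frac{3}{2} \right)} + 8 \sqrt{6} \operatorname{atan}{\left(\frac{\sqrt{6} x}{3} \right)}}{8}] = - \frac{5 x \log{\left(2 x^{2} + 3 \right)}}{2} + \log{\left(2 x^{2} + 3 \right)}, which equals f(x).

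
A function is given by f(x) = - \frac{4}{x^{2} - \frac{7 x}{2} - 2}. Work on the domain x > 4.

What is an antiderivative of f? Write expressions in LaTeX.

Factor the denominator (\left(x - 4\right) \left(2 x + 1\right)) and decompose: f = \frac{16}{9 \left(2 x + 1\right)} - \frac{8}{9 \left(x - 4\right)}; each piece integrates to a log, atan, or power term.
Check: d/dx[- \frac{8 \log{\left(x - 4 \right)}}{9} + \frac{8 \log{\left(x + \frac{1}{2} \right)}}{9}] = - \frac{8}{2 x^{2} - 7 x - 4}, which equals f(x).

An antiderivative is F(x) = - \frac{8 \log{\left(x - 4 \right)}}{9} + \frac{8 \log{\left(x + \frac{1}{2} \right)}}{9}.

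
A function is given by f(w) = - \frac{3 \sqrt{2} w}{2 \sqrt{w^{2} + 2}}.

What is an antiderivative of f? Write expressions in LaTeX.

An antiderivative is F(w) = - \frac{3 \sqrt{2} \sqrt{w^{2} + 2}}{2}.

The substitution u = \frac{w^{2}}{2} + 1 works: f is exactly (dF/du)*(du/dw) for that inner function.
Check: d/dw[- \frac{3 \sqrt{2} \sqrt{w^{2} + 2}}{2}] = - \frac{3 \sqrt{2} w}{2 \sqrt{w^{2} + 2}} = f(w).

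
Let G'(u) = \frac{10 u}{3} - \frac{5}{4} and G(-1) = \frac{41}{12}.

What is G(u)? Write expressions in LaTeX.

The proposed G(u) is checked by its d/du: the result must match the given G'(u).
A general antiderivative is \frac{5 u^{2}}{3} - \frac{5 u}{4} + C.
The condition gives C = \frac{41}{12} - (\frac{35}{12}) = \frac{1}{2}.
So G(u) = \frac{20 u^{2} - 15 u + 6}{12}.
Check: d/du[\frac{20 u^{2} - 15 u + 6}{12}] = \frac{10 u}{3} - \frac{5}{4} = G'(u).

G(u) = \frac{20 u^{2} - 15 u + 6}{12}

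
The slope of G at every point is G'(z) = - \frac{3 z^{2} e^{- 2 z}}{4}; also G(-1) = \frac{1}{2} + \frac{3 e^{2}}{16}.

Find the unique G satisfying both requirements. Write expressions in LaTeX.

G'(z) has the shape u'v + uv' for u = \frac{3 z^{2}}{8} + \frac{3 z}{8} + \frac{3}{16} and v = e^{- 2 z} — it is the derivative of the product u*v.
A general antiderivative is \frac{\left(6 z^{2} + 6 z + 3\right) e^{- 2 z}}{16} + C.
The condition gives C = \frac{1}{2} + \frac{3 e^{2}}{16} - (\frac{3 e^{2}}{16}) = \frac{1}{2}.
So G(z) = \frac{\left(6 z^{2} + 6 z + 8 e^{2 z} + 3\right) e^{- 2 z}}{16}.
Check: d/dz[\frac{\left(6 z^{2} + 6 z + 8 e^{2 z} + 3\right) e^{- 2 z}}{16}] = - \frac{3 z^{2} e^{- 2 z}}{4} = G'(z).

G(z) = \frac{\left(6 z^{2} + 6 z + 8 e^{2 z} + 3\right) e^{- 2 z}}{16}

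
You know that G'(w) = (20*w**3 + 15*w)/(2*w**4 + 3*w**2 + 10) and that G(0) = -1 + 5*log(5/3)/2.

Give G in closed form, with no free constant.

The substitution u = w**4/3 + w**2/2 + 5/3 works: G'(w) is exactly (dG/du)*(du/dw) for that inner function.
A general antiderivative is 5*log(w**4/3 + w**2/2 + 5/3)/2 + C.
The condition gives C = -1 + 5*log(5/3)/2 - (5*log(5/3)/2) = -1.
So G(w) = (5*log(w**4/3 + w**2/2 + 5/3) - 2)/2.
Check: d/dw[(5*log(w**4/3 + w**2/2 + 5/3) - 2)/2] = (20*w**3 + 15*w)/(2*w**4 + 3*w**2 + 10) = G'(w).

G(w) = (5*log(w**4/3 + w**2/2 + 5/3) - 2)/2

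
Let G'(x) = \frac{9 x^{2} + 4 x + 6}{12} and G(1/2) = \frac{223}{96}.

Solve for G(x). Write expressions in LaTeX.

Whatever form G(x) takes, its d/dx must return the stated G'(x).
A general antiderivative is \frac{x^{3}}{4} + \frac{x^{2}}{6} + \frac{x}{2} + C.
The condition gives C = \frac{223}{96} - (\frac{31}{96}) = 2.
So G(x) = \frac{x^{3}}{4} + \frac{x^{2}}{6} + \frac{x}{2} + 2.
Check: d/dx[\frac{x^{3}}{4} + \frac{x^{2}}{6} + \frac{x}{2} + 2] = \frac{3 x^{2}}{4} + \frac{x}{3} + \frac{1}{2}, which equals G'(x).

G(x) = \frac{x^{3}}{4} + \frac{x^{2}}{6} + \frac{x}{2} + 2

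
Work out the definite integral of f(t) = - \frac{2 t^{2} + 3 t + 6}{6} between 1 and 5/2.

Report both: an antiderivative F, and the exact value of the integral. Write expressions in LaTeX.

For F(t) to be correct the identity F'(t) - f(t) = 0 must hold.
F(t) = - \frac{t^{3}}{9} - \frac{t^{2}}{4} - t is an antiderivative of f.
Check: d/dt[- \frac{t^{3}}{9} - \frac{t^{2}}{4} - t] = - \frac{t^{2}}{3} - \frac{t}{2} - 1, which equals f(t).
F(5/2) = - \frac{835}{144}; F(1) = - \frac{49}{36}.
Integral = F(5/2) - F(1) = - \frac{71}{16}.

Antiderivative: F(t) = - \frac{t^{3}}{9} - \frac{t^{2}}{4} - t; value = - \frac{71}{16}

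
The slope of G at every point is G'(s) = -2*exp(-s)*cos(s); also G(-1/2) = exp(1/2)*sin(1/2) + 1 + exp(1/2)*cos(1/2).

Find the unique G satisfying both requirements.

G(s) = (exp(s) - sin(s) + cos(s))*exp(-s)

Recover the given G'(s) by differentiating a candidate G(s); any mismatch rules it out.
A general antiderivative is -exp(-s)*sin(s) + exp(-s)*cos(s) + C.
The condition gives C = exp(1/2)*sin(1/2) + 1 + exp(1/2)*cos(1/2) - (exp(1/2)*sin(1/2) + exp(1/2)*cos(1/2)) = 1.
So G(s) = (exp(s) - sin(s) + cos(s))*exp(-s).
Check: d/ds[(exp(s) - sin(s) + cos(s))*exp(-s)] = -2*exp(-s)*cos(s) = G'(s).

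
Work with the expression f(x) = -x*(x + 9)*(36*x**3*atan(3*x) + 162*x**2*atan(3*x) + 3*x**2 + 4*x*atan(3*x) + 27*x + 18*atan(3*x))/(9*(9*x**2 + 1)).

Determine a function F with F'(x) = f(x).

An antiderivative is F(x) = -x**4*atan(3*x)/9 - 2*x**3*atan(3*x) - 9*x**2*atan(3*x).

f has the shape u'v + uv' for u = -(-x**2/3 - 3*x)**2 and v = atan(3*x) — it is the derivative of the product u*v.
Check: d/dx[-x**4*atan(3*x)/9 - 2*x**3*atan(3*x) - 9*x**2*atan(3*x)] = (-36*x**5*atan(3*x) - 486*x**4*atan(3*x) - 3*x**4 - 1462*x**3*atan(3*x) - 54*x**3 - 54*x**2*atan(3*x) - 243*x**2 - 162*x*atan(3*x))/(81*x**2 + 9), which equals f(x).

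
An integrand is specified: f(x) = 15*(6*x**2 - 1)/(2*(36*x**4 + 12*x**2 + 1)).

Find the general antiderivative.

F(x) = -15*x/(2*(6*x**2 + 1)) + C

Recognize the product-rule pattern: f = u'v + uv' with u = -5*x/2, v = 1/(2*x**2 + 1/3), so integration by parts undoes it.
Check: d/dx[-15*x/(2*(6*x**2 + 1))] = (90*x**2 - 15)/(72*x**4 + 24*x**2 + 2), which equals f(x).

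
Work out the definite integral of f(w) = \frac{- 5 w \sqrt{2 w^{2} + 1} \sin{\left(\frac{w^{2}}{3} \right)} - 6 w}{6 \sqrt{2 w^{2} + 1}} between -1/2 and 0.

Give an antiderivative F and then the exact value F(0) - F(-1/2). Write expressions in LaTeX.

Antiderivative: F(w) = - \frac{\sqrt{2 w^{2} + 1}}{2} + \frac{5 \cos{\left(\frac{w^{2}}{3} \right)}}{4}; value = - \frac{5 \cos{\left(\frac{1}{12} \right)}}{4} + \frac{\sqrt{6}}{4} + \frac{3}{4}

Differentiate the proposed F(w) back; it has to land on f(w) exactly.
F(w) = - \frac{\sqrt{2 w^{2} + 1}}{2} + \frac{5 \cos{\left(\frac{w^{2}}{3} \right)}}{4} is an antiderivative of f.
Check: d/dw[- \frac{\sqrt{2 w^{2} + 1}}{2} + \frac{5 \cos{\left(\frac{w^{2}}{3} \right)}}{4}] = \frac{- 5 w \sqrt{2 w^{2} + 1} \sin{\left(\frac{w^{2}}{3} \right)} - 6 w}{6 \sqrt{2 w^{2} + 1}} = f(w).
F(0) = \frac{3}{4}; F(-1/2) = - \frac{\sqrt{6}}{4} + \frac{5 \cos{\left(\frac{1}{12} \right)}}{4}.
Integral = F(0) - F(-1/2) = - \frac{5 \cos{\left(\frac{1}{12} \right)}}{4} + \frac{\sqrt{6}}{4} + \frac{3}{4}.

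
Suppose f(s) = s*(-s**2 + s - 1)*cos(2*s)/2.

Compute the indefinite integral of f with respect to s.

F(s) = -(4*s**3*sin(2*s) - 4*s**2*sin(2*s) + 6*s**2*cos(2*s) - 2*s*sin(2*s) - 4*s*cos(2*s) + 2*sin(2*s) - cos(2*s))/16 + C

An antiderivative F(s) passes only if d/ds[F] lands on f(s) exactly.
Check: d/ds[-(4*s**3*sin(2*s) - 4*s**2*sin(2*s) + 6*s**2*cos(2*s) - 2*s*sin(2*s) - 4*s*cos(2*s) + 2*sin(2*s) - cos(2*s))/16] = -s**3*cos(2*s)/2 + s**2*cos(2*s)/2 - s*cos(2*s)/2, which equals f(s).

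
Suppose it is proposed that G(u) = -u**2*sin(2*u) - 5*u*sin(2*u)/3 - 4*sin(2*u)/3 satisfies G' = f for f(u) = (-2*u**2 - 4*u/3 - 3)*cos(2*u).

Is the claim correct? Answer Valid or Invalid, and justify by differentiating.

Invalid: d/du[G] - f = -2*u*sin(2*u) - 2*u*cos(2*u) - 5*sin(2*u)/3 + cos(2*u)/3, which is not 0.

d/du[G] = -2*u**2*cos(2*u) - 2*u*sin(2*u) - 10*u*cos(2*u)/3 - 5*sin(2*u)/3 - 8*cos(2*u)/3
d/du[G] - f(u) = -2*u*sin(2*u) - 2*u*cos(2*u) - 5*sin(2*u)/3 + cos(2*u)/3 != 0.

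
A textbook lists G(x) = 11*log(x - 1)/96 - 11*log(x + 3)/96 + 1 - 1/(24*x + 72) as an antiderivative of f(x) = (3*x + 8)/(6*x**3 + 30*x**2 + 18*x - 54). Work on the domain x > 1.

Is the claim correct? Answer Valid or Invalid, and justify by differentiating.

d/dx[G] = (3*x + 8)/(6*x**3 + 30*x**2 + 18*x - 54)
This equals f(x) exactly, so the claim holds.

Valid. The derivative of G reproduces f.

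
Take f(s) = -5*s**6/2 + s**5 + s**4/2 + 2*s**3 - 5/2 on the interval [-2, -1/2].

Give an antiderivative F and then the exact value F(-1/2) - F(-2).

The integrand splits into summands that can be handled one at a time.
F(s) = -s*(75*s**6 - 35*s**5 - 21*s**4 - 105*s**3 + 525)/210 is an antiderivative of f.
Check: d/ds[-s*(75*s**6 - 35*s**5 - 21*s**4 - 105*s**3 + 525)/210] = -5*s**6/2 + s**5 + s**4/2 + 2*s**3 - 5/2 = f(s).
F(-1/2) = 34501/26880; F(-2) = 6949/105.
Integral = F(-1/2) - F(-2) = -581481/8960.

Antiderivative: F(s) = -s*(75*s**6 - 35*s**5 - 21*s**4 - 105*s**3 + 525)/210; value = -581481/8960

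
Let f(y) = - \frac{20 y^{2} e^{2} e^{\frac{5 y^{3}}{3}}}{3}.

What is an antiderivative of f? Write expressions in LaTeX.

An antiderivative is F(y) = - \frac{4 e^{2} e^{\frac{5 y^{3}}{3}}}{3}.

f matches the chain-rule pattern g'(h)*h' with inner function h(y) = \frac{5 y^{3}}{3} + 2; substituting u = h(y) collapses the integral.
Check: d/dy[- \frac{4 e^{2} e^{\frac{5 y^{3}}{3}}}{3}] = - \frac{20 y^{2} e^{2} e^{\frac{5 y^{3}}{3}}}{3} = f(y).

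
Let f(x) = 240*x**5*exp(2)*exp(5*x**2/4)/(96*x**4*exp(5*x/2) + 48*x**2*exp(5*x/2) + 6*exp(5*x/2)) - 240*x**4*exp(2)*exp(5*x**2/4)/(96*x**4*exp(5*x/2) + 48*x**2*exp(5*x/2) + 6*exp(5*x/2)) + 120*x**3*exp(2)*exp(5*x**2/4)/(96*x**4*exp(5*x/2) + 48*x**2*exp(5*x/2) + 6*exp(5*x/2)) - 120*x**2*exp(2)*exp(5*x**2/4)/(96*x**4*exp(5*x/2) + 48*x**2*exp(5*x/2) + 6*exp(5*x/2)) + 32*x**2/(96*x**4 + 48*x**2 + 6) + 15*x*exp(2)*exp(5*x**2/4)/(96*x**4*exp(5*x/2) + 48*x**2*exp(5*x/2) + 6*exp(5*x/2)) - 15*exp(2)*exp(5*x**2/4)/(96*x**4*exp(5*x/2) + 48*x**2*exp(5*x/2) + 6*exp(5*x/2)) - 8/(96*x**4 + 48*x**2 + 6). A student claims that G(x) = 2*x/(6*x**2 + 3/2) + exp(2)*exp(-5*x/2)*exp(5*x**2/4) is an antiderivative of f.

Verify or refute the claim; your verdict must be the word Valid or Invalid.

Invalid: d/dx[G] - f = (8 - 32*x**2)/(48*x**4 + 24*x**2 + 3), which is not 0.

d/dx[G] = (240*x**5*exp(2)*exp(5*x**2/4) - 240*x**4*exp(2)*exp(5*x**2/4) + 120*x**3*exp(2)*exp(5*x**2/4) - 32*x**2*exp(5*x/2) - 120*x**2*exp(2)*exp(5*x**2/4) + 15*x*exp(2)*exp(5*x**2/4) + 8*exp(5*x/2) - 15*exp(2)*exp(5*x**2/4))/(96*x**4*exp(5*x/2) + 48*x**2*exp(5*x/2) + 6*exp(5*x/2))
d/dx[G] - f(x) = (8 - 32*x**2)/(48*x**4 + 24*x**2 + 3) != 0.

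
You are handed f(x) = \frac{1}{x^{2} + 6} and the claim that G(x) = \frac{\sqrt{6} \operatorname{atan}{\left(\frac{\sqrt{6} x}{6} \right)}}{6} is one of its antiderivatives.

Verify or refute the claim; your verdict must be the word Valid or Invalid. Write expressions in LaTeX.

d/dx[G] = \frac{1}{x^{2} + 6}
This equals f(x) exactly, so the claim holds.

Valid: G'(x) = f(x).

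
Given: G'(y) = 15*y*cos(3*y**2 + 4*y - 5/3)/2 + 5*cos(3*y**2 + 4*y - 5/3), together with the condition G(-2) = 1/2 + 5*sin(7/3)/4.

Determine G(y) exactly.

G(y) = (5*sin(3*y**2 + 4*y - 5/3) + 2)/4

G'(y) matches the chain-rule pattern g'(h)*h' with inner function h(y) = 3*y**2 + 4*y - 5/3; substituting u = h(y) collapses the integral.
A general antiderivative is 5*sin(3*y**2 + 4*y - 5/3)/4 + C.
The condition gives C = 1/2 + 5*sin(7/3)/4 - (5*sin(7/3)/4) = 1/2.
So G(y) = (5*sin(3*y**2 + 4*y - 5/3) + 2)/4.
Check: d/dy[(5*sin(3*y**2 + 4*y - 5/3) + 2)/4] = 15*y*cos(3*y**2 + 4*y - 5/3)/2 + 5*cos(3*y**2 + 4*y - 5/3) = G'(y).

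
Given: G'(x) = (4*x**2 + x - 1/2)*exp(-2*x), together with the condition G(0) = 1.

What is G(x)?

G(x) = (-4*x**2 - 5*x + 4*exp(2*x) - 2)*exp(-2*x)/2

G'(x) has the shape u'v + uv' for u = -2*x**2 - 5*x/2 - 1 and v = exp(-2*x) — it is the derivative of the product u*v.
A general antiderivative is (-4*x**2 - 5*x - 2)*exp(-2*x)/2 + C.
The condition gives C = 1 - (-1) = 2.
So G(x) = (-4*x**2 - 5*x + 4*exp(2*x) - 2)*exp(-2*x)/2.
Check: d/dx[(-4*x**2 - 5*x + 4*exp(2*x) - 2)*exp(-2*x)/2] = (8*x**2 + 2*x - 1)*exp(-2*x)/2, which equals G'(x).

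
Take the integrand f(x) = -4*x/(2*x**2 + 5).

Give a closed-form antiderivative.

f matches the chain-rule pattern g'(h)*h' with inner function h(x) = 2*x**2 + 5; substituting u = h(x) collapses the integral.
Check: d/dx[-log(2*x**2 + 5)] = -4*x/(2*x**2 + 5) = f(x).

An antiderivative is F(x) = -log(2*x**2 + 5).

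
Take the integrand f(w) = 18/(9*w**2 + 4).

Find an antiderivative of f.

Check any antiderivative F(w) by computing F'(w) and comparing it with f(w).
Check: d/dw[3*atan(3*w/2)] = 18/(9*w**2 + 4) = f(w).

An antiderivative is F(w) = 3*atan(3*w/2).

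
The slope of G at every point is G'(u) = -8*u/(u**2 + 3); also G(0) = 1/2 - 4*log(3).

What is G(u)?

G(u) = -(8*log(u**2 + 3) - 1)/2

The substitution w = u**2 + 3 works: G'(u) is exactly (dG/dw)*(dw/du) for that inner function.
A general antiderivative is -4*log(u**2 + 3) + C.
The condition gives C = 1/2 - 4*log(3) - (-4*log(3)) = 1/2.
So G(u) = -(8*log(u**2 + 3) - 1)/2.
Check: d/du[-(8*log(u**2 + 3) - 1)/2] = -8*u/(u**2 + 3) = G'(u).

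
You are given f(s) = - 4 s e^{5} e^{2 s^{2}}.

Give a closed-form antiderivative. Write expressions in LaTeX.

f matches the chain-rule pattern g'(h)*h' with inner function h(s) = 2 s^{2} + 5; substituting u = h(s) collapses the integral.
Check: d/ds[- e^{2 s^{2} + 5}] = - 4 s e^{5} e^{2 s^{2}} = f(s).

An antiderivative is F(s) = - e^{2 s^{2} + 5}.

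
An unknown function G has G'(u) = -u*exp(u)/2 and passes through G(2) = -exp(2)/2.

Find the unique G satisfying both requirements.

Recognize the product-rule pattern: G'(u) = v'r + vr' with v = 1/2 - u/2, r = exp(u), so integration by parts undoes it.
A general antiderivative is (1 - u)*exp(u)/2 + C.
The condition gives C = -exp(2)/2 - (-exp(2)/2) = 0.
So G(u) = (1 - u)*exp(u)/2.
Check: d/du[(1 - u)*exp(u)/2] = -u*exp(u)/2 = G'(u).

G(u) = (1 - u)*exp(u)/2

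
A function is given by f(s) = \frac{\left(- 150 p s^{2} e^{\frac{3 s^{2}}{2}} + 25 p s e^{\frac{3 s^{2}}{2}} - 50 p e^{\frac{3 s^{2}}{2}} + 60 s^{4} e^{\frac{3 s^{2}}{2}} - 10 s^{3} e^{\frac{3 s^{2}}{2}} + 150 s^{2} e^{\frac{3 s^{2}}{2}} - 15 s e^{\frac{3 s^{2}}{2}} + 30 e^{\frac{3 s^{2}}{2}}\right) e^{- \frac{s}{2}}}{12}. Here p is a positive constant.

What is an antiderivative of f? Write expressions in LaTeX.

An antiderivative is F(s) = - \frac{25 p s e^{- \frac{s}{2}} e^{\frac{3 s^{2}}{2}}}{6} + \frac{5 s^{3} e^{- \frac{s}{2}} e^{\frac{3 s^{2}}{2}}}{3} + \frac{5 s e^{- \frac{s}{2}} e^{\frac{3 s^{2}}{2}}}{2}.

Recognize the product-rule pattern: f = u'v + uv' with u = - \frac{25 p s}{6} + \frac{5 s^{3}}{3} + \frac{5 s}{2}, v = e^{\frac{3 s^{2}}{2} - \frac{s}{2}}, so integration by parts undoes it.
Check: d/ds[- \frac{25 p s e^{- \frac{s}{2}} e^{\frac{3 s^{2}}{2}}}{6} + \frac{5 s^{3} e^{- \frac{s}{2}} e^{\frac{3 s^{2}}{2}}}{3} + \frac{5 s e^{- \frac{s}{2}} e^{\frac{3 s^{2}}{2}}}{2}] = \frac{\left(- 150 p s^{2} e^{\frac{3 s^{2}}{2}} + 25 p s e^{\frac{3 s^{2}}{2}} - 50 p e^{\frac{3 s^{2}}{2}} + 60 s^{4} e^{\frac{3 s^{2}}{2}} - 10 s^{3} e^{\frac{3 s^{2}}{2}} + 150 s^{2} e^{\frac{3 s^{2}}{2}} - 15 s e^{\frac{3 s^{2}}{2}} + 30 e^{\frac{3 s^{2}}{2}}\right) e^{- \frac{s}{2}}}{12} = f(s).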